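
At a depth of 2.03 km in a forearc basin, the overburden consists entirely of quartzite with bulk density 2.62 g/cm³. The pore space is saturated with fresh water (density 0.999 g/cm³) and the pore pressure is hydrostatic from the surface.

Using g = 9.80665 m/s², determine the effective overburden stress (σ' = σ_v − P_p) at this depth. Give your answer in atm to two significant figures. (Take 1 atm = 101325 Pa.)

320 atm

Overburden (lithostatic) stress σ_v:
quartzite: 2620 kg/m³ × 9.80665 m/s² × 2030 m = 5.216×10^7 Pa = 52.16 MPa
Pore pressure P_p = 999 kg/m³ × 9.80665 m/s² × 2030 m = 1.989×10^7 Pa = 19.89 MPa
Effective stress σ' = σ_v − P_p = 52.16 − 19.89 = 32.270 MPa = 318.48 atm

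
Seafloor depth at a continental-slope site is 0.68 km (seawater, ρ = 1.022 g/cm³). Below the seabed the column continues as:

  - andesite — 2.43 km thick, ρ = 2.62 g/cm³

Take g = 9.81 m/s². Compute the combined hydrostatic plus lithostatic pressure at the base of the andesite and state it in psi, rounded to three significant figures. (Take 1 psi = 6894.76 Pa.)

seawater: 1022 kg/m³ × 9.81 m/s² × 680 m = 6.818×10^6 Pa = 988.8 psi
andesite: 2620 kg/m³ × 9.81 m/s² × 2430 m = 6.246×10^7 Pa = 9059 psi
Total = 988.8 + 9059 = 10047 psi

10000 psi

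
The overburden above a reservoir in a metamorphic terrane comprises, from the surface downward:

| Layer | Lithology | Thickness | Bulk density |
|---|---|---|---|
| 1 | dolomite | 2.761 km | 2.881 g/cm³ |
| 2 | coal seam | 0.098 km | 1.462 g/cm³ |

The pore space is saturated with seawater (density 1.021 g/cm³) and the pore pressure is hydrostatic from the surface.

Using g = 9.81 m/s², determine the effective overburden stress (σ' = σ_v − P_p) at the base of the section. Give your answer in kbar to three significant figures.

0.508 kbar

Overburden (lithostatic) stress σ_v:
dolomite: 2881 kg/m³ × 9.81 m/s² × 2761 m = 7.803×10^7 Pa = 78.03 MPa
coal seam: 1462 kg/m³ × 9.81 m/s² × 98 m = 1.406×10^6 Pa = 1.406 MPa
Total = 78.03 + 1.406 = 79.439 MPa
Pore pressure P_p = 1021 kg/m³ × 9.81 m/s² × 2859 m = 2.864×10^7 Pa = 28.64 MPa
Effective stress σ' = σ_v − P_p = 79.44 − 28.64 = 50.803 MPa = 0.50803 kbar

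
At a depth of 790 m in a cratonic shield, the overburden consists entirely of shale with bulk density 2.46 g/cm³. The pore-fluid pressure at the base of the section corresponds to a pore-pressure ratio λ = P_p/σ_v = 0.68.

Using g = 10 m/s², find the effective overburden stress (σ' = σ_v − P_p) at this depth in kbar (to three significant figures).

Overburden (lithostatic) stress σ_v:
shale: 2460 kg/m³ × 10 m/s² × 790 m = 1.943×10^7 Pa = 19.43 MPa
Pore pressure P_p = λ·σ_v = 0.68 × 19.43 MPa = 13.22 MPa
Effective stress σ' = σ_v − P_p = 19.43 − 13.22 = 6.2189 MPa = 0.062189 kbar

0.0622 kbar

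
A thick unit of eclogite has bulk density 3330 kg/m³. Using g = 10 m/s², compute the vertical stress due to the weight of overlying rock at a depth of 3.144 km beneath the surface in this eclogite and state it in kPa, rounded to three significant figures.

eclogite: 3330 kg/m³ × 10 m/s² × 3144 m = 1.047×10^8 Pa = 1.047×10^5 kPa

105000 kPa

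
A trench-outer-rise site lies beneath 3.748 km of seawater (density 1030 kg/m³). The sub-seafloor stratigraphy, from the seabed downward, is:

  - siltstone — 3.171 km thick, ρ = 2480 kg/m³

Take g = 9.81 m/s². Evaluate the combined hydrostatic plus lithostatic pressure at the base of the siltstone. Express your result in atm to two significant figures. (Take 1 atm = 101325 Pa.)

seawater: 1030 kg/m³ × 9.81 m/s² × 3748 m = 3.787×10^7 Pa = 373.8 atm
siltstone: 2480 kg/m³ × 9.81 m/s² × 3171 m = 7.715×10^7 Pa = 761.4 atm
Total = 373.8 + 761.4 = 1135.1 atm

1100 atm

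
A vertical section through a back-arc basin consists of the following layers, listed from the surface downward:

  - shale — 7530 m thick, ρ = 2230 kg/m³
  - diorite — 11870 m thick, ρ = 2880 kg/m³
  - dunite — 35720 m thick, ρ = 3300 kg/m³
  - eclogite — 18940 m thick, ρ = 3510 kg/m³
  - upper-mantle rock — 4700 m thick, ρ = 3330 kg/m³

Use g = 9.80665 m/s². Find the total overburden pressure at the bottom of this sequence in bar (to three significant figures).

shale: 2230 kg/m³ × 9.80665 m/s² × 7530 m = 1.647×10^8 Pa = 1647 bar
diorite: 2880 kg/m³ × 9.80665 m/s² × 11870 m = 3.352×10^8 Pa = 3352 bar
dunite: 3300 kg/m³ × 9.80665 m/s² × 35720 m = 1.156×10^9 Pa = 11560 bar
eclogite: 3510 kg/m³ × 9.80665 m/s² × 18940 m = 6.519×10^8 Pa = 6519 bar
upper-mantle rock: 3330 kg/m³ × 9.80665 m/s² × 4700 m = 1.535×10^8 Pa = 1535 bar
Total = 1647 + 3352 + 11560 + 6519 + 1535 = 24613 bar

24600 bar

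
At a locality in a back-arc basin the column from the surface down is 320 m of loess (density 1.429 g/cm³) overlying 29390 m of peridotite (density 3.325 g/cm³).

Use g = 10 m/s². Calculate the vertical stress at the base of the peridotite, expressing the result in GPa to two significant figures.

loess: 1429 kg/m³ × 10 m/s² × 320 m = 4.573×10^6 Pa = 4.573×10^-3 GPa
peridotite: 3325 kg/m³ × 10 m/s² × 29390 m = 9.772×10^8 Pa = 0.9772 GPa
Total = 4.573×10^-3 + 0.9772 = 0.98179 GPa

0.98 GPa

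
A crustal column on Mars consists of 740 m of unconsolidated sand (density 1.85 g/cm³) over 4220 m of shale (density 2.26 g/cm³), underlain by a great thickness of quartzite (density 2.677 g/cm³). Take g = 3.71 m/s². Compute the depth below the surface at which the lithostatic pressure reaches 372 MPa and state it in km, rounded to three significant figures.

Pressure at base of upper layers: 1850×3.71×740 + 2260×3.71×4220 = 4.046×10^7 Pa = 40.46 MPa
Remaining pressure to be supplied by quartzite: 3.720×10^8 − 4.046×10^7 = 3.315×10^8 Pa
Additional depth in quartzite = 3.315×10^8 Pa / (2677 kg/m³ × 3.71 m/s²) = 33382 m
Total depth = 4960 m + 33382 m = 38342 m
= 38.342 km

38.3 km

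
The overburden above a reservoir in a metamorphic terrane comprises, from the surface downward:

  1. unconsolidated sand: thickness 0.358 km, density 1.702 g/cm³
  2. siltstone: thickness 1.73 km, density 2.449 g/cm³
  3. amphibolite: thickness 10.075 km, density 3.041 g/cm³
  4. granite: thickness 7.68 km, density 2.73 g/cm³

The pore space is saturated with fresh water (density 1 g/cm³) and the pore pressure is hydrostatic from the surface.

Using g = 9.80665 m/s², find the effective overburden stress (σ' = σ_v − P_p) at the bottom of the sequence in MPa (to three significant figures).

359 MPa

Overburden (lithostatic) stress σ_v:
unconsolidated sand: 1702 kg/m³ × 9.80665 m/s² × 358 m = 5.975×10^6 Pa = 5.975 MPa
siltstone: 2449 kg/m³ × 9.80665 m/s² × 1730 m = 4.155×10^7 Pa = 41.55 MPa
amphibolite: 3041 kg/m³ × 9.80665 m/s² × 10075 m = 3.005×10^8 Pa = 300.5 MPa
granite: 2730 kg/m³ × 9.80665 m/s² × 7680 m = 2.056×10^8 Pa = 205.6 MPa
Total = 5.975 + 41.55 + 300.5 + 205.6 = 553.59 MPa
Pore pressure P_p = 1000 kg/m³ × 9.80665 m/s² × 19843 m = 1.946×10^8 Pa = 194.6 MPa
Effective stress σ' = σ_v − P_p = 553.6 − 194.6 = 359.00 MPa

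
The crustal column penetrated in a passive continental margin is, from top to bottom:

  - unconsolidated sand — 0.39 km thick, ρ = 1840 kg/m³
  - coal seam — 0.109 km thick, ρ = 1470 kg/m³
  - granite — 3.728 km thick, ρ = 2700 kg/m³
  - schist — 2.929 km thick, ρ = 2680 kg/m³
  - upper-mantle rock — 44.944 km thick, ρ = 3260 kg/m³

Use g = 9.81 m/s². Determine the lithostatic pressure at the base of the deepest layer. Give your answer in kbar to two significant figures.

unconsolidated sand: 1840 kg/m³ × 9.81 m/s² × 390 m = 7.040×10^6 Pa = 0.07040 kbar
coal seam: 1470 kg/m³ × 9.81 m/s² × 109 m = 1.572×10^6 Pa = 0.01572 kbar
granite: 2700 kg/m³ × 9.81 m/s² × 3728 m = 9.874×10^7 Pa = 0.9874 kbar
schist: 2680 kg/m³ × 9.81 m/s² × 2929 m = 7.701×10^7 Pa = 0.7701 kbar
upper-mantle rock: 3260 kg/m³ × 9.81 m/s² × 44944 m = 1.437×10^9 Pa = 14.37 kbar
Total = 0.07040 + 0.01572 + 0.9874 + 0.7701 + 14.37 = 16.217 kbar

16 kbar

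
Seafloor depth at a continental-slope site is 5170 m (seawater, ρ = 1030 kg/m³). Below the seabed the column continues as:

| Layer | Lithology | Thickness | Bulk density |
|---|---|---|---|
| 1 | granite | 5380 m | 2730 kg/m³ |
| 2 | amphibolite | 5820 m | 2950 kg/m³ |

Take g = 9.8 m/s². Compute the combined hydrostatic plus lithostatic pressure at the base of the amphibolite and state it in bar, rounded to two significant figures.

seawater: 1030 kg/m³ × 9.8 m/s² × 5170 m = 5.219×10^7 Pa = 521.9 bar
granite: 2730 kg/m³ × 9.8 m/s² × 5380 m = 1.439×10^8 Pa = 1439 bar
amphibolite: 2950 kg/m³ × 9.8 m/s² × 5820 m = 1.683×10^8 Pa = 1683 bar
Total = 521.9 + 1439 + 1683 = 3643.8 bar

3600 bar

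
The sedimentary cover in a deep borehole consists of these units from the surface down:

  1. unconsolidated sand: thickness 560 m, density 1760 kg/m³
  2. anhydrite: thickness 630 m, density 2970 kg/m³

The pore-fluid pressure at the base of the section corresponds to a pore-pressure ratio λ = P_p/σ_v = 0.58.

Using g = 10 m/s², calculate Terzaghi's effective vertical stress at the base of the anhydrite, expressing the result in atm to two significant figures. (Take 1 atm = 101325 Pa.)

Overburden (lithostatic) stress σ_v:
unconsolidated sand: 1760 kg/m³ × 10 m/s² × 560 m = 9.856×10^6 Pa = 9.856 MPa
anhydrite: 2970 kg/m³ × 10 m/s² × 630 m = 1.871×10^7 Pa = 18.71 MPa
Total = 9.856 + 18.71 = 28.567 MPa
Pore pressure P_p = λ·σ_v = 0.58 × 28.57 MPa = 16.57 MPa
Effective stress σ' = σ_v − P_p = 28.57 − 16.57 = 11.998 MPa = 118.41 atm

120 atm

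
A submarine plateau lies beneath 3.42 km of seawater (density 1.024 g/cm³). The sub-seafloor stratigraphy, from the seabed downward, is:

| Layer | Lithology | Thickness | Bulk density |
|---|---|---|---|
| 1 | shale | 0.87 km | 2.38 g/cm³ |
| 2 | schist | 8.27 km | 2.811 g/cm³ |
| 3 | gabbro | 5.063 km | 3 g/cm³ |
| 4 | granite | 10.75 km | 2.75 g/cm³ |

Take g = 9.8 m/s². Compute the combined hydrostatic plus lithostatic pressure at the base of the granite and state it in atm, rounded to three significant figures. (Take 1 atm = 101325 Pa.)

seawater: 1024 kg/m³ × 9.8 m/s² × 3420 m = 3.432×10^7 Pa = 338.7 atm
shale: 2380 kg/m³ × 9.8 m/s² × 870 m = 2.029×10^7 Pa = 200.3 atm
schist: 2811 kg/m³ × 9.8 m/s² × 8270 m = 2.278×10^8 Pa = 2248 atm
gabbro: 3000 kg/m³ × 9.8 m/s² × 5063 m = 1.489×10^8 Pa = 1469 atm
granite: 2750 kg/m³ × 9.8 m/s² × 10750 m = 2.897×10^8 Pa = 2859 atm
Total = 338.7 + 200.3 + 2248 + 1469 + 2859 = 7115.7 atm

7120 atm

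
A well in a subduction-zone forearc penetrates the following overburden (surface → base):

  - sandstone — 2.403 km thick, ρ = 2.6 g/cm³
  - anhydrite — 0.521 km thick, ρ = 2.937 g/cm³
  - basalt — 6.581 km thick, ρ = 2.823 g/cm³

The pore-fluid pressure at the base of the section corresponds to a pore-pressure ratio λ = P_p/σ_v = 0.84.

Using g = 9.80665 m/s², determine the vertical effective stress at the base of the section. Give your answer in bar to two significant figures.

410 bar

Overburden (lithostatic) stress σ_v:
sandstone: 2600 kg/m³ × 9.80665 m/s² × 2403 m = 6.127×10^7 Pa = 61.27 MPa
anhydrite: 2937 kg/m³ × 9.80665 m/s² × 521 m = 1.501×10^7 Pa = 15.01 MPa
basalt: 2823 kg/m³ × 9.80665 m/s² × 6581 m = 1.822×10^8 Pa = 182.2 MPa
Total = 61.27 + 15.01 + 182.2 = 258.47 MPa
Pore pressure P_p = λ·σ_v = 0.84 × 258.5 MPa = 217.1 MPa
Effective stress σ' = σ_v − P_p = 258.5 − 217.1 = 41.354 MPa = 413.54 bar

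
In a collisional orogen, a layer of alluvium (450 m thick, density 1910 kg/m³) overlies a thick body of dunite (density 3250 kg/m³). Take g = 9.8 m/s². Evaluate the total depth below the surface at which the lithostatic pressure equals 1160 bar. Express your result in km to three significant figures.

Pressure at base of upper layers: 1910×9.8×450 = 8.423×10^6 Pa = 84.23 bar
Remaining pressure to be supplied by dunite: 1.160×10^8 − 8.423×10^6 = 1.076×10^8 Pa
Additional depth in dunite = 1.076×10^8 Pa / (3250 kg/m³ × 9.8 m/s²) = 3377.6 m
Total depth = 450 m + 3377.6 m = 3827.6 m
= 3.8276 km

3.83 km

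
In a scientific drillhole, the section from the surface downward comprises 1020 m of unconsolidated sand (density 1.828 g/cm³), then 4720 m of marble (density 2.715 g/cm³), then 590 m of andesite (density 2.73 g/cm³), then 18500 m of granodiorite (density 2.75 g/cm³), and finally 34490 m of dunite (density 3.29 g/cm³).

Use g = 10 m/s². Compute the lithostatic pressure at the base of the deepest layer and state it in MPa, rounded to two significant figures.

1800 MPa

unconsolidated sand: 1828 kg/m³ × 10 m/s² × 1020 m = 1.865×10^7 Pa = 18.65 MPa
marble: 2715 kg/m³ × 10 m/s² × 4720 m = 1.281×10^8 Pa = 128.1 MPa
andesite: 2730 kg/m³ × 10 m/s² × 590 m = 1.611×10^7 Pa = 16.11 MPa
granodiorite: 2750 kg/m³ × 10 m/s² × 18500 m = 5.088×10^8 Pa = 508.8 MPa
dunite: 3290 kg/m³ × 10 m/s² × 34490 m = 1.135×10^9 Pa = 1135 MPa
Total = 18.65 + 128.1 + 16.11 + 508.8 + 1135 = 1806.4 MPa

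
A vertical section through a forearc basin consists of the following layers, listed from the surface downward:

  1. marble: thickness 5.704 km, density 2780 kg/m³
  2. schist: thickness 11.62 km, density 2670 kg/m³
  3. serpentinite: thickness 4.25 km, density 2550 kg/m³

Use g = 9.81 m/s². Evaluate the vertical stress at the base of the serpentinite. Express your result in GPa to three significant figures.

marble: 2780 kg/m³ × 9.81 m/s² × 5704 m = 1.556×10^8 Pa = 0.1556 GPa
schist: 2670 kg/m³ × 9.81 m/s² × 11620 m = 3.044×10^8 Pa = 0.3044 GPa
serpentinite: 2550 kg/m³ × 9.81 m/s² × 4250 m = 1.063×10^8 Pa = 0.1063 GPa
Total = 0.1556 + 0.3044 + 0.1063 = 0.56623 GPa

0.566 GPa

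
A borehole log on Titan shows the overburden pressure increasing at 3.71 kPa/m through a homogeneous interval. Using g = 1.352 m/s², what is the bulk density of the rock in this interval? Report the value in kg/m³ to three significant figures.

2740 kg/m³

ρ = (dP/dz)/g = 3.71 kPa/m / 1.352 m/s² = 3710.0 Pa/m / 1.352 m/s² = 2744.1 kg/m³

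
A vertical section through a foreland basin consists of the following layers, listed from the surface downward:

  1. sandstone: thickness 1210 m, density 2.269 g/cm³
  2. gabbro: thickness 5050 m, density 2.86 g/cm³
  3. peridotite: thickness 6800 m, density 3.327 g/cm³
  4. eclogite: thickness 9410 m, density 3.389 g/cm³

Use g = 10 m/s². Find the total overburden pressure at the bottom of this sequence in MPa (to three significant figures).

717 MPa

sandstone: 2269 kg/m³ × 10 m/s² × 1210 m = 2.745×10^7 Pa = 27.45 MPa
gabbro: 2860 kg/m³ × 10 m/s² × 5050 m = 1.444×10^8 Pa = 144.4 MPa
peridotite: 3327 kg/m³ × 10 m/s² × 6800 m = 2.262×10^8 Pa = 226.2 MPa
eclogite: 3389 kg/m³ × 10 m/s² × 9410 m = 3.189×10^8 Pa = 318.9 MPa
Total = 27.45 + 144.4 + 226.2 + 318.9 = 717.03 MPa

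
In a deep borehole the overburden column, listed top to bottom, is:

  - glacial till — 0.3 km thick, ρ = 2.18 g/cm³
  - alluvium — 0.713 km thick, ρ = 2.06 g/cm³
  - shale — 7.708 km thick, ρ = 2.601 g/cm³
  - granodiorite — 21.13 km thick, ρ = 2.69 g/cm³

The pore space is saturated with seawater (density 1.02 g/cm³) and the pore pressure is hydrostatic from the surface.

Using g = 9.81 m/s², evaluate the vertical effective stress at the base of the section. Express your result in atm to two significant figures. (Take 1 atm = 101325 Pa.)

Overburden (lithostatic) stress σ_v:
glacial till: 2180 kg/m³ × 9.81 m/s² × 300 m = 6.416×10^6 Pa = 6.416 MPa
alluvium: 2060 kg/m³ × 9.81 m/s² × 713 m = 1.441×10^7 Pa = 14.41 MPa
shale: 2601 kg/m³ × 9.81 m/s² × 7708 m = 1.967×10^8 Pa = 196.7 MPa
granodiorite: 2690 kg/m³ × 9.81 m/s² × 21130 m = 5.576×10^8 Pa = 557.6 MPa
Total = 6.416 + 14.41 + 196.7 + 557.6 = 775.10 MPa
Pore pressure P_p = 1020 kg/m³ × 9.81 m/s² × 29851 m = 2.987×10^8 Pa = 298.7 MPa
Effective stress σ' = σ_v − P_p = 775.1 − 298.7 = 476.40 MPa = 4701.7 atm

4700 atm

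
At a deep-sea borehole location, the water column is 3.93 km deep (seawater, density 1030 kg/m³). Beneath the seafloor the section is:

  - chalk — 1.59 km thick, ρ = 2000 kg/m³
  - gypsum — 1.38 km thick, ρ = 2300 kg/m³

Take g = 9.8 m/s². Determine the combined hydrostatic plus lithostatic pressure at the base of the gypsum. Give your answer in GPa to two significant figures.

seawater: 1030 kg/m³ × 9.8 m/s² × 3930 m = 3.967×10^7 Pa = 0.03967 GPa
chalk: 2000 kg/m³ × 9.8 m/s² × 1590 m = 3.116×10^7 Pa = 0.03116 GPa
gypsum: 2300 kg/m³ × 9.8 m/s² × 1380 m = 3.111×10^7 Pa = 0.03111 GPa
Total = 0.03967 + 0.03116 + 0.03111 = 0.10194 GPa

0.10 GPa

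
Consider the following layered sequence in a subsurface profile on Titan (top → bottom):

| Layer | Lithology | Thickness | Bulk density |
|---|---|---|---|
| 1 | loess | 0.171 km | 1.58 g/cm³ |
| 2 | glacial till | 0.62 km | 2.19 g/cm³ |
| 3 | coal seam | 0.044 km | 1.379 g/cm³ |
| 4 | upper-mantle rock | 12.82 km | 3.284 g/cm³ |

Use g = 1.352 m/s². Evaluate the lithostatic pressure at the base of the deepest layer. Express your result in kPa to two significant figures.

loess: 1580 kg/m³ × 1.352 m/s² × 171 m = 3.653×10^5 Pa = 365.3 kPa
glacial till: 2190 kg/m³ × 1.352 m/s² × 620 m = 1.836×10^6 Pa = 1836 kPa
coal seam: 1379 kg/m³ × 1.352 m/s² × 44 m = 82034 Pa = 82.03 kPa
upper-mantle rock: 3284 kg/m³ × 1.352 m/s² × 12820 m = 5.692×10^7 Pa = 56920 kPa
Total = 365.3 + 1836 + 82.03 + 56920 = 59203 kPa

59000 kPa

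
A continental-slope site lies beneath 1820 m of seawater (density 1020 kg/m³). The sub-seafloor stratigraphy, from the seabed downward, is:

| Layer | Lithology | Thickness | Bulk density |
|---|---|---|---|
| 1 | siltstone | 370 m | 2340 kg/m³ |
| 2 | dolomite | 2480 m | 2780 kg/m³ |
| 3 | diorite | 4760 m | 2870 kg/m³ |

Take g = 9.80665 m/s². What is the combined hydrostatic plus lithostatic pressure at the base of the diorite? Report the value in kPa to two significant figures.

seawater: 1020 kg/m³ × 9.80665 m/s² × 1820 m = 1.821×10^7 Pa = 18205 kPa
siltstone: 2340 kg/m³ × 9.80665 m/s² × 370 m = 8.491×10^6 Pa = 8491 kPa
dolomite: 2780 kg/m³ × 9.80665 m/s² × 2480 m = 6.761×10^7 Pa = 67611 kPa
diorite: 2870 kg/m³ × 9.80665 m/s² × 4760 m = 1.340×10^8 Pa = 1.340×10^5 kPa
Total = 18205 + 8491 + 67611 + 1.340×10^5 = 2.2828×10^5 kPa

230000 kPa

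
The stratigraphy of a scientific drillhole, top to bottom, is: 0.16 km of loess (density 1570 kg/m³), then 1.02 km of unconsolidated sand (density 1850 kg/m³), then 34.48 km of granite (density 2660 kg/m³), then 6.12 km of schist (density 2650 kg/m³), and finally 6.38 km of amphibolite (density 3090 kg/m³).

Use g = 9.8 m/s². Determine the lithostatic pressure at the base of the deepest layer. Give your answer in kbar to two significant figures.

loess: 1570 kg/m³ × 9.8 m/s² × 160 m = 2.462×10^6 Pa = 0.02462 kbar
unconsolidated sand: 1850 kg/m³ × 9.8 m/s² × 1020 m = 1.849×10^7 Pa = 0.1849 kbar
granite: 2660 kg/m³ × 9.8 m/s² × 34480 m = 8.988×10^8 Pa = 8.988 kbar
schist: 2650 kg/m³ × 9.8 m/s² × 6120 m = 1.589×10^8 Pa = 1.589 kbar
amphibolite: 3090 kg/m³ × 9.8 m/s² × 6380 m = 1.932×10^8 Pa = 1.932 kbar
Total = 0.02462 + 0.1849 + 8.988 + 1.589 + 1.932 = 12.719 kbar

13 kbar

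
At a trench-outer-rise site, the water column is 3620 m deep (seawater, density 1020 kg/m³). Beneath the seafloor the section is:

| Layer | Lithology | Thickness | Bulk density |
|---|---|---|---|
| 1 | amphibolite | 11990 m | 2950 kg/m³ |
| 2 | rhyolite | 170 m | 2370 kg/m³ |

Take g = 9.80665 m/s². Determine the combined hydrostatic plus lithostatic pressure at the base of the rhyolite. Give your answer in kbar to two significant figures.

3.9 kbar

seawater: 1020 kg/m³ × 9.80665 m/s² × 3620 m = 3.621×10^7 Pa = 0.3621 kbar
amphibolite: 2950 kg/m³ × 9.80665 m/s² × 11990 m = 3.469×10^8 Pa = 3.469 kbar
rhyolite: 2370 kg/m³ × 9.80665 m/s² × 170 m = 3.951×10^6 Pa = 0.03951 kbar
Total = 0.3621 + 3.469 + 0.03951 = 3.8703 kbar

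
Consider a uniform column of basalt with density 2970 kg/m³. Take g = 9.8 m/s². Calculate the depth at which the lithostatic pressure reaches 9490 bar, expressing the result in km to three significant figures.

h = P/(ρg) = 9490 bar / (2970 kg/m³ × 9.8 m/s²) = 9.490×10^8 Pa / 29106 Pa/m = 32605 m
= 32.605 km

32.6 km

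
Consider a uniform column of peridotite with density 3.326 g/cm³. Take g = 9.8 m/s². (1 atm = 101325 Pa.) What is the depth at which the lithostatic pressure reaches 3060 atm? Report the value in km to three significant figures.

h = P/(ρg) = 3060 atm / (3326 kg/m³ × 9.8 m/s²) = 3.101×10^8 Pa / 32595 Pa/m = 9512.4 m
= 9.5124 km

9.51 km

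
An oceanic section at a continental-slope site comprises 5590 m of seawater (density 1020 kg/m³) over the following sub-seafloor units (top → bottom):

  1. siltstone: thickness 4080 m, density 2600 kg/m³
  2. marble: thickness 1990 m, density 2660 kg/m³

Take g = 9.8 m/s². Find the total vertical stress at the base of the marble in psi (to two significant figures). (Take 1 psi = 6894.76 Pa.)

seawater: 1020 kg/m³ × 9.8 m/s² × 5590 m = 5.588×10^7 Pa = 8104 psi
siltstone: 2600 kg/m³ × 9.8 m/s² × 4080 m = 1.040×10^8 Pa = 15078 psi
marble: 2660 kg/m³ × 9.8 m/s² × 1990 m = 5.188×10^7 Pa = 7524 psi
Total = 8104 + 15078 + 7524 = 30706 psi

31000 psi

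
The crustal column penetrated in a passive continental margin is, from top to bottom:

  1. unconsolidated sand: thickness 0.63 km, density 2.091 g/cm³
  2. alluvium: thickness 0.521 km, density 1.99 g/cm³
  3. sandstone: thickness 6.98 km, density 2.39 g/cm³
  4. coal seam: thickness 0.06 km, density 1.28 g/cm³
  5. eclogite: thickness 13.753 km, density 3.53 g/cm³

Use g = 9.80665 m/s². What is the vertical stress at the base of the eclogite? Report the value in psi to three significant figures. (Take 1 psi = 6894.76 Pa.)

96200 psi

unconsolidated sand: 2091 kg/m³ × 9.80665 m/s² × 630 m = 1.292×10^7 Pa = 1874 psi
alluvium: 1990 kg/m³ × 9.80665 m/s² × 521 m = 1.017×10^7 Pa = 1475 psi
sandstone: 2390 kg/m³ × 9.80665 m/s² × 6980 m = 1.636×10^8 Pa = 23728 psi
coal seam: 1280 kg/m³ × 9.80665 m/s² × 60 m = 7.532×10^5 Pa = 109.2 psi
eclogite: 3530 kg/m³ × 9.80665 m/s² × 13753 m = 4.761×10^8 Pa = 69052 psi
Total = 1874 + 1475 + 23728 + 109.2 + 69052 = 96237 psi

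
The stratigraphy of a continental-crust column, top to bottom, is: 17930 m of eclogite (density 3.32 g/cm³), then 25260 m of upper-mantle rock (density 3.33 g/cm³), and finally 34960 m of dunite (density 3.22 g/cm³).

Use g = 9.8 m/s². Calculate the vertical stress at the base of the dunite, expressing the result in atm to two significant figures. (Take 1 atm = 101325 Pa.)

eclogite: 3320 kg/m³ × 9.8 m/s² × 17930 m = 5.834×10^8 Pa = 5757 atm
upper-mantle rock: 3330 kg/m³ × 9.8 m/s² × 25260 m = 8.243×10^8 Pa = 8136 atm
dunite: 3220 kg/m³ × 9.8 m/s² × 34960 m = 1.103×10^9 Pa = 10888 atm
Total = 5757 + 8136 + 10888 = 24781 atm

25000 atm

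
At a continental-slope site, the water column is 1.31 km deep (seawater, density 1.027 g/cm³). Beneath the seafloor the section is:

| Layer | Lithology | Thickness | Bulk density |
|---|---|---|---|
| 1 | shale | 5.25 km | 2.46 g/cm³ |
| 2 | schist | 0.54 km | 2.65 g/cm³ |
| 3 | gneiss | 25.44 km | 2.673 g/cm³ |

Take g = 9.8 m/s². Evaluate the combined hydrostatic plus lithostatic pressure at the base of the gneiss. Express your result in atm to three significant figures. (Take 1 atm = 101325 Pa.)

8090 atm

seawater: 1027 kg/m³ × 9.8 m/s² × 1310 m = 1.318×10^7 Pa = 130.1 atm
shale: 2460 kg/m³ × 9.8 m/s² × 5250 m = 1.266×10^8 Pa = 1249 atm
schist: 2650 kg/m³ × 9.8 m/s² × 540 m = 1.402×10^7 Pa = 138.4 atm
gneiss: 2673 kg/m³ × 9.8 m/s² × 25440 m = 6.664×10^8 Pa = 6577 atm
Total = 130.1 + 1249 + 138.4 + 6577 = 8094.6 atm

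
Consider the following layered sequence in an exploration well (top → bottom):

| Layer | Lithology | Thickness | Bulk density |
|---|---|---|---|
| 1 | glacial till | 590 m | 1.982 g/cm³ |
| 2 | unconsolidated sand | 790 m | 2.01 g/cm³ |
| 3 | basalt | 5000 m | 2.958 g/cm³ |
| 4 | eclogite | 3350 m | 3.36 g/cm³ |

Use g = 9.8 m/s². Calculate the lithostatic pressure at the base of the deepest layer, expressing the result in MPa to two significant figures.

280 MPa

glacial till: 1982 kg/m³ × 9.8 m/s² × 590 m = 1.146×10^7 Pa = 11.46 MPa
unconsolidated sand: 2010 kg/m³ × 9.8 m/s² × 790 m = 1.556×10^7 Pa = 15.56 MPa
basalt: 2958 kg/m³ × 9.8 m/s² × 5000 m = 1.449×10^8 Pa = 144.9 MPa
eclogite: 3360 kg/m³ × 9.8 m/s² × 3350 m = 1.103×10^8 Pa = 110.3 MPa
Total = 11.46 + 15.56 + 144.9 + 110.3 = 282.27 MPa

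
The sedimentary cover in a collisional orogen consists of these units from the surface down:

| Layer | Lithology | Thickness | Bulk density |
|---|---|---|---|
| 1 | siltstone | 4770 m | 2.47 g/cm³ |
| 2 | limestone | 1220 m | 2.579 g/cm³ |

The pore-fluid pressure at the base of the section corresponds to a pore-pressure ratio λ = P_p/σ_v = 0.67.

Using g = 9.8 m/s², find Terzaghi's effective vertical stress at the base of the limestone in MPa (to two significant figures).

48 MPa

Overburden (lithostatic) stress σ_v:
siltstone: 2470 kg/m³ × 9.8 m/s² × 4770 m = 1.155×10^8 Pa = 115.5 MPa
limestone: 2579 kg/m³ × 9.8 m/s² × 1220 m = 3.083×10^7 Pa = 30.83 MPa
Total = 115.5 + 30.83 = 146.30 MPa
Pore pressure P_p = λ·σ_v = 0.67 × 146.3 MPa = 98.02 MPa
Effective stress σ' = σ_v − P_p = 146.3 − 98.02 = 48.278 MPa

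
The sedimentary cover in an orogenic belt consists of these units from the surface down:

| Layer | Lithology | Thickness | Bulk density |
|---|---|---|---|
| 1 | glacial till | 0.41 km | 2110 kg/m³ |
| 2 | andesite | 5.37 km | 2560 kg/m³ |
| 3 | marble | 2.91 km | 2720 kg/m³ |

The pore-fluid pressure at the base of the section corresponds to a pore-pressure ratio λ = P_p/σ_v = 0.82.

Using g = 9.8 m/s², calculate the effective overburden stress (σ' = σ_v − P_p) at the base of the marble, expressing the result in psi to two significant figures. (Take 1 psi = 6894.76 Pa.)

Overburden (lithostatic) stress σ_v:
glacial till: 2110 kg/m³ × 9.8 m/s² × 410 m = 8.478×10^6 Pa = 8.478 MPa
andesite: 2560 kg/m³ × 9.8 m/s² × 5370 m = 1.347×10^8 Pa = 134.7 MPa
marble: 2720 kg/m³ × 9.8 m/s² × 2910 m = 7.757×10^7 Pa = 77.57 MPa
Total = 8.478 + 134.7 + 77.57 = 220.77 MPa
Pore pressure P_p = λ·σ_v = 0.82 × 220.8 MPa = 181.0 MPa
Effective stress σ' = σ_v − P_p = 220.8 − 181.0 = 39.739 MPa = 5763.6 psi

5800 psi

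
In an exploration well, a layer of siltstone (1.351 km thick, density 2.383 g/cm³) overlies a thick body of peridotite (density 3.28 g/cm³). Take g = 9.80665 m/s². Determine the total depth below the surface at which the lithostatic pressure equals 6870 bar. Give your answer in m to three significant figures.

Pressure at base of upper layers: 2383×9.80665×1351 = 3.157×10^7 Pa = 315.7 bar
Remaining pressure to be supplied by peridotite: 6.870×10^8 − 3.157×10^7 = 6.554×10^8 Pa
Additional depth in peridotite = 6.554×10^8 Pa / (3280 kg/m³ × 9.80665 m/s²) = 20377 m
Total depth = 1351 m + 20377 m = 21728 m

21700 m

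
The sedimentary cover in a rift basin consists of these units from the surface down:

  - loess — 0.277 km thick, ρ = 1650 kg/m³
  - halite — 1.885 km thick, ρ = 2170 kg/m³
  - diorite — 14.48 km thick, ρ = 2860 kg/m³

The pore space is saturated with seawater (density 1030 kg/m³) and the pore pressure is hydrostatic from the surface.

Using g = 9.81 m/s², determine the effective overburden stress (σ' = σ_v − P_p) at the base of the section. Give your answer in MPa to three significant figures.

283 MPa

Overburden (lithostatic) stress σ_v:
loess: 1650 kg/m³ × 9.81 m/s² × 277 m = 4.484×10^6 Pa = 4.484 MPa
halite: 2170 kg/m³ × 9.81 m/s² × 1885 m = 4.013×10^7 Pa = 40.13 MPa
diorite: 2860 kg/m³ × 9.81 m/s² × 14480 m = 4.063×10^8 Pa = 406.3 MPa
Total = 4.484 + 40.13 + 406.3 = 450.87 MPa
Pore pressure P_p = 1030 kg/m³ × 9.81 m/s² × 16642 m = 1.682×10^8 Pa = 168.2 MPa
Effective stress σ' = σ_v − P_p = 450.9 − 168.2 = 282.71 MPa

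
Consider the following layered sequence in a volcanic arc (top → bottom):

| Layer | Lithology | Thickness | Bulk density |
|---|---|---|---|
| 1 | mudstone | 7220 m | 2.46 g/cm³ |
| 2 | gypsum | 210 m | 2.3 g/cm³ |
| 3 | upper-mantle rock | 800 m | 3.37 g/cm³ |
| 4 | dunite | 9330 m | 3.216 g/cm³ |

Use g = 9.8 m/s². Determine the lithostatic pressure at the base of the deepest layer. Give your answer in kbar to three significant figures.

4.99 kbar

mudstone: 2460 kg/m³ × 9.8 m/s² × 7220 m = 1.741×10^8 Pa = 1.741 kbar
gypsum: 2300 kg/m³ × 9.8 m/s² × 210 m = 4.733×10^6 Pa = 0.04733 kbar
upper-mantle rock: 3370 kg/m³ × 9.8 m/s² × 800 m = 2.642×10^7 Pa = 0.2642 kbar
dunite: 3216 kg/m³ × 9.8 m/s² × 9330 m = 2.941×10^8 Pa = 2.941 kbar
Total = 1.741 + 0.04733 + 0.2642 + 2.941 = 4.9927 kbar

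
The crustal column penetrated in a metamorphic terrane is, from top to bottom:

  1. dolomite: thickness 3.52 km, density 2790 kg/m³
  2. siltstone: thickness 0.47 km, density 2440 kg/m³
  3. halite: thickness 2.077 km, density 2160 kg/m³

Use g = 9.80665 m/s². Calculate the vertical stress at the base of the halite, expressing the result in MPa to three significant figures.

dolomite: 2790 kg/m³ × 9.80665 m/s² × 3520 m = 9.631×10^7 Pa = 96.31 MPa
siltstone: 2440 kg/m³ × 9.80665 m/s² × 470 m = 1.125×10^7 Pa = 11.25 MPa
halite: 2160 kg/m³ × 9.80665 m/s² × 2077 m = 4.400×10^7 Pa = 44.00 MPa
Total = 96.31 + 11.25 + 44.00 = 151.55 MPa

152 MPa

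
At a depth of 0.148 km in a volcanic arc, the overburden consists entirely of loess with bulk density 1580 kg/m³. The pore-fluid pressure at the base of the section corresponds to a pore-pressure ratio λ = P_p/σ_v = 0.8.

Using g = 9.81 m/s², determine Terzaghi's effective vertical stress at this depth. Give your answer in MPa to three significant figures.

0.459 MPa

Overburden (lithostatic) stress σ_v:
loess: 1580 kg/m³ × 9.81 m/s² × 148 m = 2.294×10^6 Pa = 2.294 MPa
Pore pressure P_p = λ·σ_v = 0.8 × 2.294 MPa = 1.835 MPa
Effective stress σ' = σ_v − P_p = 2.294 − 1.835 = 0.45879 MPa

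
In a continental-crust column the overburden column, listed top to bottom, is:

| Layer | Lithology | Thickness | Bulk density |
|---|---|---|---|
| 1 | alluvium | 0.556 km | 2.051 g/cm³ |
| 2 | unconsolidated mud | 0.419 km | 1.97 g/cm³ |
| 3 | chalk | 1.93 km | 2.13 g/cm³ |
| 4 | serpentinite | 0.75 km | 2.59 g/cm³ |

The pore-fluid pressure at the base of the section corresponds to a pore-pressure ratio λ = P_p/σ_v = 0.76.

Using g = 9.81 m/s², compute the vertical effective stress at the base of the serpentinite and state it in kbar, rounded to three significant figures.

0.189 kbar

Overburden (lithostatic) stress σ_v:
alluvium: 2051 kg/m³ × 9.81 m/s² × 556 m = 1.119×10^7 Pa = 11.19 MPa
unconsolidated mud: 1970 kg/m³ × 9.81 m/s² × 419 m = 8.097×10^6 Pa = 8.097 MPa
chalk: 2130 kg/m³ × 9.81 m/s² × 1930 m = 4.033×10^7 Pa = 40.33 MPa
serpentinite: 2590 kg/m³ × 9.81 m/s² × 750 m = 1.906×10^7 Pa = 19.06 MPa
Total = 11.19 + 8.097 + 40.33 + 19.06 = 78.668 MPa
Pore pressure P_p = λ·σ_v = 0.76 × 78.67 MPa = 59.79 MPa
Effective stress σ' = σ_v − P_p = 78.67 − 59.79 = 18.880 MPa = 0.18880 kbar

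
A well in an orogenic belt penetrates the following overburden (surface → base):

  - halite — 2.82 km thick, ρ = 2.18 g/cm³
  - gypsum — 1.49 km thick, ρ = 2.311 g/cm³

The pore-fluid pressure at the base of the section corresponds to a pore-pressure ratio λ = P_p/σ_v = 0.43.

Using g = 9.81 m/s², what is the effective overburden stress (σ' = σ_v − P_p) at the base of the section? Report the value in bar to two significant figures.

540 bar

Overburden (lithostatic) stress σ_v:
halite: 2180 kg/m³ × 9.81 m/s² × 2820 m = 6.031×10^7 Pa = 60.31 MPa
gypsum: 2311 kg/m³ × 9.81 m/s² × 1490 m = 3.378×10^7 Pa = 33.78 MPa
Total = 60.31 + 33.78 = 94.088 MPa
Pore pressure P_p = λ·σ_v = 0.43 × 94.09 MPa = 40.46 MPa
Effective stress σ' = σ_v − P_p = 94.09 − 40.46 = 53.630 MPa = 536.30 bar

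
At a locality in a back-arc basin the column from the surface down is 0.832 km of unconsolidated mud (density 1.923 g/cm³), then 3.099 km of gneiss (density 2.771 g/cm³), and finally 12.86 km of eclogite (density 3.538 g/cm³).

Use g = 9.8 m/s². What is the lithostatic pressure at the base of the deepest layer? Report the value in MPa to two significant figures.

unconsolidated mud: 1923 kg/m³ × 9.8 m/s² × 832 m = 1.568×10^7 Pa = 15.68 MPa
gneiss: 2771 kg/m³ × 9.8 m/s² × 3099 m = 8.416×10^7 Pa = 84.16 MPa
eclogite: 3538 kg/m³ × 9.8 m/s² × 12860 m = 4.459×10^8 Pa = 445.9 MPa
Total = 15.68 + 84.16 + 445.9 = 545.72 MPa

550 MPa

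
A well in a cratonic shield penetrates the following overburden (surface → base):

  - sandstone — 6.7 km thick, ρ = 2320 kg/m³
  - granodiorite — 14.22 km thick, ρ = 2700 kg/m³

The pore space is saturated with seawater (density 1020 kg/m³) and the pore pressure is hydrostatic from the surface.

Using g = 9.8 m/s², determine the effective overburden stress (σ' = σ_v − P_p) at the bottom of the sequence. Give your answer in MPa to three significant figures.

319 MPa

Overburden (lithostatic) stress σ_v:
sandstone: 2320 kg/m³ × 9.8 m/s² × 6700 m = 1.523×10^8 Pa = 152.3 MPa
granodiorite: 2700 kg/m³ × 9.8 m/s² × 14220 m = 3.763×10^8 Pa = 376.3 MPa
Total = 152.3 + 376.3 = 528.59 MPa
Pore pressure P_p = 1020 kg/m³ × 9.8 m/s² × 20920 m = 2.091×10^8 Pa = 209.1 MPa
Effective stress σ' = σ_v − P_p = 528.6 − 209.1 = 319.48 MPa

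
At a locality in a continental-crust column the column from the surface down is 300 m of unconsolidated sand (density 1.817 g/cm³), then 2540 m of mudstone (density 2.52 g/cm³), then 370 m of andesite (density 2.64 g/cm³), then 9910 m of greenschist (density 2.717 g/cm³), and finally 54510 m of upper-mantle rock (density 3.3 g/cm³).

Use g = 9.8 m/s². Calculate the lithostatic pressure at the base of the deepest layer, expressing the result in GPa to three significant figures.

2.10 GPa

unconsolidated sand: 1817 kg/m³ × 9.8 m/s² × 300 m = 5.342×10^6 Pa = 5.342×10^-3 GPa
mudstone: 2520 kg/m³ × 9.8 m/s² × 2540 m = 6.273×10^7 Pa = 0.06273 GPa
andesite: 2640 kg/m³ × 9.8 m/s² × 370 m = 9.573×10^6 Pa = 9.573×10^-3 GPa
greenschist: 2717 kg/m³ × 9.8 m/s² × 9910 m = 2.639×10^8 Pa = 0.2639 GPa
upper-mantle rock: 3300 kg/m³ × 9.8 m/s² × 54510 m = 1.763×10^9 Pa = 1.763 GPa
Total = 5.342×10^-3 + 0.06273 + 9.573×10^-3 + 0.2639 + 1.763 = 2.1044 GPa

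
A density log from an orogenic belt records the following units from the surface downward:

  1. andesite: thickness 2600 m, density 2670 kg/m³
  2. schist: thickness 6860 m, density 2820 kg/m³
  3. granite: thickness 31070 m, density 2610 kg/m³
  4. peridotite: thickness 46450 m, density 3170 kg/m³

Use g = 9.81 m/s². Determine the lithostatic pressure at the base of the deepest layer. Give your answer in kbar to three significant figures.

andesite: 2670 kg/m³ × 9.81 m/s² × 2600 m = 6.810×10^7 Pa = 0.6810 kbar
schist: 2820 kg/m³ × 9.81 m/s² × 6860 m = 1.898×10^8 Pa = 1.898 kbar
granite: 2610 kg/m³ × 9.81 m/s² × 31070 m = 7.955×10^8 Pa = 7.955 kbar
peridotite: 3170 kg/m³ × 9.81 m/s² × 46450 m = 1.444×10^9 Pa = 14.44 kbar
Total = 0.6810 + 1.898 + 7.955 + 14.44 = 24.979 kbar

25.0 kbar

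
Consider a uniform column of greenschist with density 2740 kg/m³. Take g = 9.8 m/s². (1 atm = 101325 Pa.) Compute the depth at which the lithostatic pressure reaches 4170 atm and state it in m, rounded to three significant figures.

15700 m

h = P/(ρg) = 4170 atm / (2740 kg/m³ × 9.8 m/s²) = 4.225×10^8 Pa / 26852 Pa/m = 15735 m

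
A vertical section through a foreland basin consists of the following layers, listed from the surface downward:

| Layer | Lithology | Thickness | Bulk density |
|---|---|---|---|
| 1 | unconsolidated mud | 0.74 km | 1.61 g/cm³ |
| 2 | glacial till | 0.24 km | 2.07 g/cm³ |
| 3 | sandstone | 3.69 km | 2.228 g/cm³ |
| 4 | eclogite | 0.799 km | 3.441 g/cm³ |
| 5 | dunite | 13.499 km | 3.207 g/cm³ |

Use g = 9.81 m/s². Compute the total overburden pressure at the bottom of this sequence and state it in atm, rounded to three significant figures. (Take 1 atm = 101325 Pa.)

5420 atm

unconsolidated mud: 1610 kg/m³ × 9.81 m/s² × 740 m = 1.169×10^7 Pa = 115.3 atm
glacial till: 2070 kg/m³ × 9.81 m/s² × 240 m = 4.874×10^6 Pa = 48.10 atm
sandstone: 2228 kg/m³ × 9.81 m/s² × 3690 m = 8.065×10^7 Pa = 796.0 atm
eclogite: 3441 kg/m³ × 9.81 m/s² × 799 m = 2.697×10^7 Pa = 266.2 atm
dunite: 3207 kg/m³ × 9.81 m/s² × 13499 m = 4.247×10^8 Pa = 4191 atm
Total = 115.3 + 48.10 + 796.0 + 266.2 + 4191 = 5416.9 atm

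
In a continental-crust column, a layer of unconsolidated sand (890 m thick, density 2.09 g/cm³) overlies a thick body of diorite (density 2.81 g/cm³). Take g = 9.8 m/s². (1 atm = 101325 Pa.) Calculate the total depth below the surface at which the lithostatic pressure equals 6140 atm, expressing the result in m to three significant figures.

22800 m

Pressure at base of upper layers: 2090×9.8×890 = 1.823×10^7 Pa = 179.9 atm
Remaining pressure to be supplied by diorite: 6.221×10^8 − 1.823×10^7 = 6.039×10^8 Pa
Additional depth in diorite = 6.039×10^8 Pa / (2810 kg/m³ × 9.8 m/s²) = 21930 m
Total depth = 890 m + 21930 m = 22820 m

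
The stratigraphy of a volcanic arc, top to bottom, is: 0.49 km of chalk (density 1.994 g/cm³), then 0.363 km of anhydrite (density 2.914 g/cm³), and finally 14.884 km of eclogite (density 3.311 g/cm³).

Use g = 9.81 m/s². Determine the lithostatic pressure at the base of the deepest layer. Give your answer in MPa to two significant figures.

chalk: 1994 kg/m³ × 9.81 m/s² × 490 m = 9.585×10^6 Pa = 9.585 MPa
anhydrite: 2914 kg/m³ × 9.81 m/s² × 363 m = 1.038×10^7 Pa = 10.38 MPa
eclogite: 3311 kg/m³ × 9.81 m/s² × 14884 m = 4.834×10^8 Pa = 483.4 MPa
Total = 9.585 + 10.38 + 483.4 = 503.41 MPa

500 MPa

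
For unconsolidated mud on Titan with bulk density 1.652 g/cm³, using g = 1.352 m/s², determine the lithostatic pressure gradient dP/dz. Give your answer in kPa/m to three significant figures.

dP/dz = ρg = 1652 kg/m³ × 1.352 m/s² = 2233.5 Pa/m
= 2233.5 Pa/m × (1 kPa/m / 1000.0 Pa/m) = 2.2335 kPa/m

2.23 kPa/m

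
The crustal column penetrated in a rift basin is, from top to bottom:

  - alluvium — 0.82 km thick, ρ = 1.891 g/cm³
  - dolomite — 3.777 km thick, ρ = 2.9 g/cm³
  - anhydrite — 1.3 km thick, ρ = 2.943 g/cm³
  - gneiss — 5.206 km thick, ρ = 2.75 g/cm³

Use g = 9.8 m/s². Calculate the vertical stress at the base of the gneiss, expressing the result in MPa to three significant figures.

alluvium: 1891 kg/m³ × 9.8 m/s² × 820 m = 1.520×10^7 Pa = 15.20 MPa
dolomite: 2900 kg/m³ × 9.8 m/s² × 3777 m = 1.073×10^8 Pa = 107.3 MPa
anhydrite: 2943 kg/m³ × 9.8 m/s² × 1300 m = 3.749×10^7 Pa = 37.49 MPa
gneiss: 2750 kg/m³ × 9.8 m/s² × 5206 m = 1.403×10^8 Pa = 140.3 MPa
Total = 15.20 + 107.3 + 37.49 + 140.3 = 300.33 MPa

300 MPa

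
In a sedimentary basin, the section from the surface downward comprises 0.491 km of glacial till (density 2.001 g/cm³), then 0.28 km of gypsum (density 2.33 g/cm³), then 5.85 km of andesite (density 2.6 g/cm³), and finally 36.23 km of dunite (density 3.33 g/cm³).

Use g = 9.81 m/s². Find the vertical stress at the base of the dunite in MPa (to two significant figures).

1300 MPa

glacial till: 2001 kg/m³ × 9.81 m/s² × 491 m = 9.638×10^6 Pa = 9.638 MPa
gypsum: 2330 kg/m³ × 9.81 m/s² × 280 m = 6.400×10^6 Pa = 6.400 MPa
andesite: 2600 kg/m³ × 9.81 m/s² × 5850 m = 1.492×10^8 Pa = 149.2 MPa
dunite: 3330 kg/m³ × 9.81 m/s² × 36230 m = 1.184×10^9 Pa = 1184 MPa
Total = 9.638 + 6.400 + 149.2 + 1184 = 1348.8 MPa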